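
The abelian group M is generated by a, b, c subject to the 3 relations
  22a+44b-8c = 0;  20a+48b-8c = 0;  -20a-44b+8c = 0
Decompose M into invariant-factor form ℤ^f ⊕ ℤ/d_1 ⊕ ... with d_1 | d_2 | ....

rank_ℚ(R)=3; free=3−3=0
SNF(R) diag = [2, 4, 8] → torsion [2, 4, 8]

Answer: M ≅ ℤ/2 ⊕ ℤ/4 ⊕ ℤ/8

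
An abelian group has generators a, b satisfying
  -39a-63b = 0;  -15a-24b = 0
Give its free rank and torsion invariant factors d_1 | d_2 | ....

rank_ℚ(R)=2; free=2−2=0
SNF(R) diag = [3, 3] → torsion [3, 3]

Answer: M ≅ ℤ/3 ⊕ ℤ/3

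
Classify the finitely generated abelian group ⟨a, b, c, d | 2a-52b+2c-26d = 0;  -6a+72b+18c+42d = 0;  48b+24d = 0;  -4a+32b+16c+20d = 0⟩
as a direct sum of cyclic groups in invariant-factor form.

rank_ℚ(R)=4; free=4−4=0
SNF(R) diag = [2, 4, 12, 24] → torsion [2, 4, 12, 24]

Answer: M ≅ ℤ/2 ⊕ ℤ/4 ⊕ ℤ/12 ⊕ ℤ/24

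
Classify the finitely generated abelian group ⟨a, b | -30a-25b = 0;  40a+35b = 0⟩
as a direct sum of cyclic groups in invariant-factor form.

Answer: M ≅ ℤ/5 ⊕ ℤ/10

Derivation:
rank_ℚ(R)=2; free=2−2=0
SNF(R) diag = [5, 10] → torsion [5, 10]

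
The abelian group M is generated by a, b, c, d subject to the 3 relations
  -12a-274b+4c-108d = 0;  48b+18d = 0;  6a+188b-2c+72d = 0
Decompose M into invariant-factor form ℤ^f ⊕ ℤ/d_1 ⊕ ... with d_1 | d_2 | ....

Answer: M ≅ ℤ^1 ⊕ ℤ/2 ⊕ ℤ/6 ⊕ ℤ/18

Derivation:
rank_ℚ(R)=3; free=4−3=1
SNF(R) diag = [2, 6, 18] → torsion [2, 6, 18]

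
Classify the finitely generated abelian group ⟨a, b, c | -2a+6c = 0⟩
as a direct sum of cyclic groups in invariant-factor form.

rank_ℚ(R)=1; free=3−1=2
SNF(R) diag = [2] → torsion [2]

Answer: M ≅ ℤ^2 ⊕ ℤ/2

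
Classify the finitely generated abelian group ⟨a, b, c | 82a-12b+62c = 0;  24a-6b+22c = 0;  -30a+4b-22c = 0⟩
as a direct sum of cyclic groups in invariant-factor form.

rank_ℚ(R)=3; free=3−3=0
SNF(R) diag = [2, 2, 4] → torsion [2, 2, 4]

Answer: M ≅ ℤ/2 ⊕ ℤ/2 ⊕ ℤ/4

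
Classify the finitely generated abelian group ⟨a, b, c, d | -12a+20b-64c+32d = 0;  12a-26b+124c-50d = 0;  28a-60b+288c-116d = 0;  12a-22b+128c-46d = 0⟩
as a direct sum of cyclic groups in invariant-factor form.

Answer: M ≅ ℤ/2 ⊕ ℤ/4 ⊕ ℤ/12 ⊕ ℤ/12

Derivation:
rank_ℚ(R)=4; free=4−4=0
SNF(R) diag = [2, 4, 12, 12] → torsion [2, 4, 12, 12]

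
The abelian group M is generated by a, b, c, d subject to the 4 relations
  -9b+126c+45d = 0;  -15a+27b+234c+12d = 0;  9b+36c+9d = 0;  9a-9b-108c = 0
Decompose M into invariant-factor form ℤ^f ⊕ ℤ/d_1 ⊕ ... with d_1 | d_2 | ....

rank_ℚ(R)=4; free=4−4=0
SNF(R) diag = [3, 9, 18, 54] → torsion [3, 9, 18, 54]

Answer: M ≅ ℤ/3 ⊕ ℤ/9 ⊕ ℤ/18 ⊕ ℤ/54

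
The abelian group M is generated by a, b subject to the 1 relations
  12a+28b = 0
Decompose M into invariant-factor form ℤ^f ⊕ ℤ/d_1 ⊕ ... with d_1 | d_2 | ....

Answer: M ≅ ℤ^1 ⊕ ℤ/4

Derivation:
rank_ℚ(R)=1; free=2−1=1
SNF(R) diag = [4] → torsion [4]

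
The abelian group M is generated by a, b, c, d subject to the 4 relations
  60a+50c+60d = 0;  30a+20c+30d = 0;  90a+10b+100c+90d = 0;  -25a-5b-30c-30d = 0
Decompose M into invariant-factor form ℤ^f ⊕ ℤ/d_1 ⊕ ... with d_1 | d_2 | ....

rank_ℚ(R)=4; free=4−4=0
SNF(R) diag = [5, 10, 10, 30] → torsion [5, 10, 10, 30]

Answer: M ≅ ℤ/5 ⊕ ℤ/10 ⊕ ℤ/10 ⊕ ℤ/30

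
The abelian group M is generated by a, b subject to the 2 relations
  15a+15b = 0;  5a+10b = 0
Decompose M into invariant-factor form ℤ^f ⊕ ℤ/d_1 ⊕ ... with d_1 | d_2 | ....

Answer: M ≅ ℤ/5 ⊕ ℤ/15

Derivation:
rank_ℚ(R)=2; free=2−2=0
SNF(R) diag = [5, 15] → torsion [5, 15]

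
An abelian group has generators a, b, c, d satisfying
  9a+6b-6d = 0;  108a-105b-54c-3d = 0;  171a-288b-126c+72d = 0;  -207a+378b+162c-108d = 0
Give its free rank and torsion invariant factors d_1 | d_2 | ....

rank_ℚ(R)=4; free=4−4=0
SNF(R) diag = [3, 9, 18, 54] → torsion [3, 9, 18, 54]

Answer: M ≅ ℤ/3 ⊕ ℤ/9 ⊕ ℤ/18 ⊕ ℤ/54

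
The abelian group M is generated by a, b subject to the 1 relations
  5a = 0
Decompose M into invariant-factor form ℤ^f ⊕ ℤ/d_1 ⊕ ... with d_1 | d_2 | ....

rank_ℚ(R)=1; free=2−1=1
SNF(R) diag = [5] → torsion [5]

Answer: M ≅ ℤ^1 ⊕ ℤ/5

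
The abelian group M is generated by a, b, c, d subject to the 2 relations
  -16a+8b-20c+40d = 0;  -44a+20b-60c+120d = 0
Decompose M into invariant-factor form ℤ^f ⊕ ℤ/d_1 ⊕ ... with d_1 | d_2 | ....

Answer: M ≅ ℤ^2 ⊕ ℤ/4 ⊕ ℤ/4

Derivation:
rank_ℚ(R)=2; free=4−2=2
SNF(R) diag = [4, 4] → torsion [4, 4]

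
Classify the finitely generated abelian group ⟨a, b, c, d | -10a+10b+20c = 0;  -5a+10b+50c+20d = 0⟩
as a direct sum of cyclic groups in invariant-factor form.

rank_ℚ(R)=2; free=4−2=2
SNF(R) diag = [5, 10] → torsion [5, 10]

Answer: M ≅ ℤ^2 ⊕ ℤ/5 ⊕ ℤ/10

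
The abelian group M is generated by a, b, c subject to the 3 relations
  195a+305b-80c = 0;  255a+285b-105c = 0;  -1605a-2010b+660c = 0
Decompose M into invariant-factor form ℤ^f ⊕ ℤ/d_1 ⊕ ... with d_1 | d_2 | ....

rank_ℚ(R)=3; free=3−3=0
SNF(R) diag = [5, 15, 45] → torsion [5, 15, 45]

Answer: M ≅ ℤ/5 ⊕ ℤ/15 ⊕ ℤ/45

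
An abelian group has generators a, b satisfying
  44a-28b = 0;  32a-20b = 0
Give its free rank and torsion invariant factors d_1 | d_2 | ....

rank_ℚ(R)=2; free=2−2=0
SNF(R) diag = [4, 4] → torsion [4, 4]

Answer: M ≅ ℤ/4 ⊕ ℤ/4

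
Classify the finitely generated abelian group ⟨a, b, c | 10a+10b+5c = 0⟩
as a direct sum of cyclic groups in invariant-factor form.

Answer: M ≅ ℤ^2 ⊕ ℤ/5

Derivation:
rank_ℚ(R)=1; free=3−1=2
SNF(R) diag = [5] → torsion [5]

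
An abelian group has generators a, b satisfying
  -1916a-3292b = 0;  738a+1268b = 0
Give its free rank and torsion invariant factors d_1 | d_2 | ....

rank_ℚ(R)=2; free=2−2=0
SNF(R) diag = [2, 4] → torsion [2, 4]

Answer: M ≅ ℤ/2 ⊕ ℤ/4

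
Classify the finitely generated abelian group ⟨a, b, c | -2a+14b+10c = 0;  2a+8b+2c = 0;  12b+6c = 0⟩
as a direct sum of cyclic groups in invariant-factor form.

rank_ℚ(R)=3; free=3−3=0
SNF(R) diag = [2, 2, 6] → torsion [2, 2, 6]

Answer: M ≅ ℤ/2 ⊕ ℤ/2 ⊕ ℤ/6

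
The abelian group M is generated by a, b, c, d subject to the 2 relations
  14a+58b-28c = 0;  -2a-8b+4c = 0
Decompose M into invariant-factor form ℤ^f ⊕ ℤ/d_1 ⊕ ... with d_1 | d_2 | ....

Answer: M ≅ ℤ^2 ⊕ ℤ/2 ⊕ ℤ/2

Derivation:
rank_ℚ(R)=2; free=4−2=2
SNF(R) diag = [2, 2] → torsion [2, 2]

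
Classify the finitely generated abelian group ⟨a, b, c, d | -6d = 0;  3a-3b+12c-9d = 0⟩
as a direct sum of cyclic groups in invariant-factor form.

rank_ℚ(R)=2; free=4−2=2
SNF(R) diag = [3, 6] → torsion [3, 6]

Answer: M ≅ ℤ^2 ⊕ ℤ/3 ⊕ ℤ/6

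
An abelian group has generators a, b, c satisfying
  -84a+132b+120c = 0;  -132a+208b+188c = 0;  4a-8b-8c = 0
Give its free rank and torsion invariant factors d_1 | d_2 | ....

rank_ℚ(R)=3; free=3−3=0
SNF(R) diag = [4, 4, 12] → torsion [4, 4, 12]

Answer: M ≅ ℤ/4 ⊕ ℤ/4 ⊕ ℤ/12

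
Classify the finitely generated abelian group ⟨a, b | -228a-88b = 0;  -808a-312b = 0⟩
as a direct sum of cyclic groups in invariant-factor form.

Answer: M ≅ ℤ/4 ⊕ ℤ/8

Derivation:
rank_ℚ(R)=2; free=2−2=0
SNF(R) diag = [4, 8] → torsion [4, 8]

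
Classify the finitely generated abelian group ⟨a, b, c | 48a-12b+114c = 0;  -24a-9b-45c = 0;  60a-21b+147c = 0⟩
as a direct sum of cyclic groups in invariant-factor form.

rank_ℚ(R)=3; free=3−3=0
SNF(R) diag = [3, 6, 12] → torsion [3, 6, 12]

Answer: M ≅ ℤ/3 ⊕ ℤ/6 ⊕ ℤ/12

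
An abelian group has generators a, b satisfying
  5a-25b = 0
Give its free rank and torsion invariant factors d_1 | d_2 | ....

rank_ℚ(R)=1; free=2−1=1
SNF(R) diag = [5] → torsion [5]

Answer: M ≅ ℤ^1 ⊕ ℤ/5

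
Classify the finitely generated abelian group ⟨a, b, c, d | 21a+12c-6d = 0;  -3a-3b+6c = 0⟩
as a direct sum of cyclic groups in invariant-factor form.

Answer: M ≅ ℤ^2 ⊕ ℤ/3 ⊕ ℤ/3

Derivation:
rank_ℚ(R)=2; free=4−2=2
SNF(R) diag = [3, 3] → torsion [3, 3]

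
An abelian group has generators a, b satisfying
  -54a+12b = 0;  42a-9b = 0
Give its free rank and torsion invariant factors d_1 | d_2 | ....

rank_ℚ(R)=2; free=2−2=0
SNF(R) diag = [3, 6] → torsion [3, 6]

Answer: M ≅ ℤ/3 ⊕ ℤ/6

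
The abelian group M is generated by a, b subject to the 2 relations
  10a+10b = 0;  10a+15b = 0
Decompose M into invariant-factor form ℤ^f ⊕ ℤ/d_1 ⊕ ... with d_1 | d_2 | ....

Answer: M ≅ ℤ/5 ⊕ ℤ/10

Derivation:
rank_ℚ(R)=2; free=2−2=0
SNF(R) diag = [5, 10] → torsion [5, 10]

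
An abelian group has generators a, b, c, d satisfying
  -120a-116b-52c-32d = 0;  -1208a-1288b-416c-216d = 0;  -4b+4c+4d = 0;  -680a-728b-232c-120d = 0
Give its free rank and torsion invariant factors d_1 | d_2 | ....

rank_ℚ(R)=4; free=4−4=0
SNF(R) diag = [4, 4, 8, 24] → torsion [4, 4, 8, 24]

Answer: M ≅ ℤ/4 ⊕ ℤ/4 ⊕ ℤ/8 ⊕ ℤ/24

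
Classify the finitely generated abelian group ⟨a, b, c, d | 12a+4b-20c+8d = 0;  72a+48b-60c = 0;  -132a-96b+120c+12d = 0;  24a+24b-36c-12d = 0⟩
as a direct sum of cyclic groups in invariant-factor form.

Answer: M ≅ ℤ/4 ⊕ ℤ/12 ⊕ ℤ/12 ⊕ ℤ/12

Derivation:
rank_ℚ(R)=4; free=4−4=0
SNF(R) diag = [4, 12, 12, 12] → torsion [4, 12, 12, 12]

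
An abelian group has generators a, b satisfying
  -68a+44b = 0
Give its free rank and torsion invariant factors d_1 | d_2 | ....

rank_ℚ(R)=1; free=2−1=1
SNF(R) diag = [4] → torsion [4]

Answer: M ≅ ℤ^1 ⊕ ℤ/4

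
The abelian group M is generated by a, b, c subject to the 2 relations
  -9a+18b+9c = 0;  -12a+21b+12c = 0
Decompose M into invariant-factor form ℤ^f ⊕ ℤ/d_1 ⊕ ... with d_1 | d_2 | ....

rank_ℚ(R)=2; free=3−2=1
SNF(R) diag = [3, 9] → torsion [3, 9]

Answer: M ≅ ℤ^1 ⊕ ℤ/3 ⊕ ℤ/9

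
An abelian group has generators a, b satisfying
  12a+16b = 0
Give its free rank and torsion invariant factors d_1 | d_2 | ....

Answer: M ≅ ℤ^1 ⊕ ℤ/4

Derivation:
rank_ℚ(R)=1; free=2−1=1
SNF(R) diag = [4] → torsion [4]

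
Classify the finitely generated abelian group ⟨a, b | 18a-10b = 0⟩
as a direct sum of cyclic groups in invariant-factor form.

Answer: M ≅ ℤ^1 ⊕ ℤ/2

Derivation:
rank_ℚ(R)=1; free=2−1=1
SNF(R) diag = [2] → torsion [2]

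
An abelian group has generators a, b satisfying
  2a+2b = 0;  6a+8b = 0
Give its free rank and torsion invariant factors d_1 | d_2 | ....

Answer: M ≅ ℤ/2 ⊕ ℤ/2

Derivation:
rank_ℚ(R)=2; free=2−2=0
SNF(R) diag = [2, 2] → torsion [2, 2]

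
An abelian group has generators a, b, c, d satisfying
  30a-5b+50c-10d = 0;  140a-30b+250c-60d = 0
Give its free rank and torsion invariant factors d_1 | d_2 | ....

Answer: M ≅ ℤ^2 ⊕ ℤ/5 ⊕ ℤ/10

Derivation:
rank_ℚ(R)=2; free=4−2=2
SNF(R) diag = [5, 10] → torsion [5, 10]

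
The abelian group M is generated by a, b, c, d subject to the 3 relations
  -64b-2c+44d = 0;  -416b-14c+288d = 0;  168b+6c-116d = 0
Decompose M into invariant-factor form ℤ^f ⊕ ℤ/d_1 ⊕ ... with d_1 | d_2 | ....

Answer: M ≅ ℤ^1 ⊕ ℤ/2 ⊕ ℤ/4 ⊕ ℤ/8

Derivation:
rank_ℚ(R)=3; free=4−3=1
SNF(R) diag = [2, 4, 8] → torsion [2, 4, 8]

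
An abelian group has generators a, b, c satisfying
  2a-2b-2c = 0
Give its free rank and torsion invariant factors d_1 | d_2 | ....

Answer: M ≅ ℤ^2 ⊕ ℤ/2

Derivation:
rank_ℚ(R)=1; free=3−1=2
SNF(R) diag = [2] → torsion [2]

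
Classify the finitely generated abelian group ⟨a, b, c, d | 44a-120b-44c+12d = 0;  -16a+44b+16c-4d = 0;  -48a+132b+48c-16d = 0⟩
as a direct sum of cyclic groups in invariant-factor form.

rank_ℚ(R)=3; free=4−3=1
SNF(R) diag = [4, 4, 4] → torsion [4, 4, 4]

Answer: M ≅ ℤ^1 ⊕ ℤ/4 ⊕ ℤ/4 ⊕ ℤ/4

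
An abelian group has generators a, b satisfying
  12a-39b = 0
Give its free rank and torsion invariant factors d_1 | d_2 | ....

Answer: M ≅ ℤ^1 ⊕ ℤ/3

Derivation:
rank_ℚ(R)=1; free=2−1=1
SNF(R) diag = [3] → torsion [3]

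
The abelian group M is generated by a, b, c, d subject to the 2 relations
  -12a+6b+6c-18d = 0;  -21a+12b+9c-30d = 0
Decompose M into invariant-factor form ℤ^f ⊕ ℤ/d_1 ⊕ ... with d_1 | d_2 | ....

Answer: M ≅ ℤ^2 ⊕ ℤ/3 ⊕ ℤ/6

Derivation:
rank_ℚ(R)=2; free=4−2=2
SNF(R) diag = [3, 6] → torsion [3, 6]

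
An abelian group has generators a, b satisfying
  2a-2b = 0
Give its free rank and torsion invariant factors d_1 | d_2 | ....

rank_ℚ(R)=1; free=2−1=1
SNF(R) diag = [2] → torsion [2]

Answer: M ≅ ℤ^1 ⊕ ℤ/2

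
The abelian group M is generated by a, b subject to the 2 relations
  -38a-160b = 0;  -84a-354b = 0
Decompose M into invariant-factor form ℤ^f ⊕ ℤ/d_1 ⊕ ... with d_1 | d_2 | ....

Answer: M ≅ ℤ/2 ⊕ ℤ/6

Derivation:
rank_ℚ(R)=2; free=2−2=0
SNF(R) diag = [2, 6] → torsion [2, 6]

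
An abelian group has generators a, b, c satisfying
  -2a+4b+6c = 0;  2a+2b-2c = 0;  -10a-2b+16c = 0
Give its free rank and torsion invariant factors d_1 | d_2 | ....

rank_ℚ(R)=3; free=3−3=0
SNF(R) diag = [2, 2, 2] → torsion [2, 2, 2]

Answer: M ≅ ℤ/2 ⊕ ℤ/2 ⊕ ℤ/2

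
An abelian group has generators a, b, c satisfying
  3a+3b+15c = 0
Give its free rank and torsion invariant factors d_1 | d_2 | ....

rank_ℚ(R)=1; free=3−1=2
SNF(R) diag = [3] → torsion [3]

Answer: M ≅ ℤ^2 ⊕ ℤ/3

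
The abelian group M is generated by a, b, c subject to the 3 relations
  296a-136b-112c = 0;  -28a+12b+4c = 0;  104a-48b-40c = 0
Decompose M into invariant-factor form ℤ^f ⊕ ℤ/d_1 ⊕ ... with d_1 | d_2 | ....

Answer: M ≅ ℤ/4 ⊕ ℤ/8 ⊕ ℤ/8

Derivation:
rank_ℚ(R)=3; free=3−3=0
SNF(R) diag = [4, 8, 8] → torsion [4, 8, 8]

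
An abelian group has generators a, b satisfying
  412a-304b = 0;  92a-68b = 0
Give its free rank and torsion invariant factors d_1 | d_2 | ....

rank_ℚ(R)=2; free=2−2=0
SNF(R) diag = [4, 12] → torsion [4, 12]

Answer: M ≅ ℤ/4 ⊕ ℤ/12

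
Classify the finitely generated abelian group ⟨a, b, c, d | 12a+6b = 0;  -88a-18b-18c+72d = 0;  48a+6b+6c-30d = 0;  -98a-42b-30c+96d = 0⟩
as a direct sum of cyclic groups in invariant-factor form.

Answer: M ≅ ℤ/2 ⊕ ℤ/6 ⊕ ℤ/6 ⊕ ℤ/18

Derivation:
rank_ℚ(R)=4; free=4−4=0
SNF(R) diag = [2, 6, 6, 18] → torsion [2, 6, 6, 18]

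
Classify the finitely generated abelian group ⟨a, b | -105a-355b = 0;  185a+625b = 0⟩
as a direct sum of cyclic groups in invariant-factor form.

rank_ℚ(R)=2; free=2−2=0
SNF(R) diag = [5, 10] → torsion [5, 10]

Answer: M ≅ ℤ/5 ⊕ ℤ/10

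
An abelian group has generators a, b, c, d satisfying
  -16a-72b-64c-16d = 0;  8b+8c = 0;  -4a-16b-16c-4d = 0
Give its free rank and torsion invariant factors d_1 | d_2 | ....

Answer: M ≅ ℤ^1 ⊕ ℤ/4 ⊕ ℤ/8 ⊕ ℤ/8

Derivation:
rank_ℚ(R)=3; free=4−3=1
SNF(R) diag = [4, 8, 8] → torsion [4, 8, 8]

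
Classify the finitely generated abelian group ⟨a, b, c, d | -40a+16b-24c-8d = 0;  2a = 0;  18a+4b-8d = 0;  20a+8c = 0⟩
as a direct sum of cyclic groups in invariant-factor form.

rank_ℚ(R)=4; free=4−4=0
SNF(R) diag = [2, 4, 8, 24] → torsion [2, 4, 8, 24]

Answer: M ≅ ℤ/2 ⊕ ℤ/4 ⊕ ℤ/8 ⊕ ℤ/24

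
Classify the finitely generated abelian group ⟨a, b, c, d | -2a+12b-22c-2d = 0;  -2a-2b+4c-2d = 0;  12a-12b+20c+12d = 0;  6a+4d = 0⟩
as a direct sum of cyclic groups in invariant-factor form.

Answer: M ≅ ℤ/2 ⊕ ℤ/2 ⊕ ℤ/2 ⊕ ℤ/4

Derivation:
rank_ℚ(R)=4; free=4−4=0
SNF(R) diag = [2, 2, 2, 4] → torsion [2, 2, 2, 4]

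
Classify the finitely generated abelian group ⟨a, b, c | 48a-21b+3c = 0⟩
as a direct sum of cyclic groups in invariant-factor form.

rank_ℚ(R)=1; free=3−1=2
SNF(R) diag = [3] → torsion [3]

Answer: M ≅ ℤ^2 ⊕ ℤ/3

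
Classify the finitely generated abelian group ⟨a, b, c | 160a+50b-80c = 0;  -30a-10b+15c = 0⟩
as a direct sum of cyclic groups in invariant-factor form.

Answer: M ≅ ℤ^1 ⊕ ℤ/5 ⊕ ℤ/10

Derivation:
rank_ℚ(R)=2; free=3−2=1
SNF(R) diag = [5, 10] → torsion [5, 10]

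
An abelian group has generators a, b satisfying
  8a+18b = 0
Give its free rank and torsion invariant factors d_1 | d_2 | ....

Answer: M ≅ ℤ^1 ⊕ ℤ/2

Derivation:
rank_ℚ(R)=1; free=2−1=1
SNF(R) diag = [2] → torsion [2]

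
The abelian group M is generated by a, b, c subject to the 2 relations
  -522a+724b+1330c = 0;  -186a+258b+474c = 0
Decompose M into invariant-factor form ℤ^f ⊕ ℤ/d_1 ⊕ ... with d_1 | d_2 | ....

Answer: M ≅ ℤ^1 ⊕ ℤ/2 ⊕ ℤ/6

Derivation:
rank_ℚ(R)=2; free=3−2=1
SNF(R) diag = [2, 6] → torsion [2, 6]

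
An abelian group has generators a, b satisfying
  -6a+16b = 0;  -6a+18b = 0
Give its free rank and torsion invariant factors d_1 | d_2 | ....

Answer: M ≅ ℤ/2 ⊕ ℤ/6

Derivation:
rank_ℚ(R)=2; free=2−2=0
SNF(R) diag = [2, 6] → torsion [2, 6]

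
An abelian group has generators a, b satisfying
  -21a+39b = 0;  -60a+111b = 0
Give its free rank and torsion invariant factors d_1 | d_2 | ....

rank_ℚ(R)=2; free=2−2=0
SNF(R) diag = [3, 3] → torsion [3, 3]

Answer: M ≅ ℤ/3 ⊕ ℤ/3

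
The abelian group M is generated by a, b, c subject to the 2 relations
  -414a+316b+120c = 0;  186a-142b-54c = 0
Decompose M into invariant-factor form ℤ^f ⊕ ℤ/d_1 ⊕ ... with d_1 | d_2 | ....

Answer: M ≅ ℤ^1 ⊕ ℤ/2 ⊕ ℤ/6

Derivation:
rank_ℚ(R)=2; free=3−2=1
SNF(R) diag = [2, 6] → torsion [2, 6]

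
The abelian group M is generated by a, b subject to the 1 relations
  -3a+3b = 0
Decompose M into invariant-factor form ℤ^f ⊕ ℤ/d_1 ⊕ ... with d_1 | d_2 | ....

Answer: M ≅ ℤ^1 ⊕ ℤ/3

Derivation:
rank_ℚ(R)=1; free=2−1=1
SNF(R) diag = [3] → torsion [3]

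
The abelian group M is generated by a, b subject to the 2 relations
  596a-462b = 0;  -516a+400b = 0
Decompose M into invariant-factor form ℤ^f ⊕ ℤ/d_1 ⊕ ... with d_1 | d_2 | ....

Answer: M ≅ ℤ/2 ⊕ ℤ/4

Derivation:
rank_ℚ(R)=2; free=2−2=0
SNF(R) diag = [2, 4] → torsion [2, 4]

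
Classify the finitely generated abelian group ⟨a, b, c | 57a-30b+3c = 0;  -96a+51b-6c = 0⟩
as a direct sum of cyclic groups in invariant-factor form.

Answer: M ≅ ℤ^1 ⊕ ℤ/3 ⊕ ℤ/9

Derivation:
rank_ℚ(R)=2; free=3−2=1
SNF(R) diag = [3, 9] → torsion [3, 9]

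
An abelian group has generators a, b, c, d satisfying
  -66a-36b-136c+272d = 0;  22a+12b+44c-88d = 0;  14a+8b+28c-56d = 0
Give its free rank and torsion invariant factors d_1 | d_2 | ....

Answer: M ≅ ℤ^1 ⊕ ℤ/2 ⊕ ℤ/4 ⊕ ℤ/4

Derivation:
rank_ℚ(R)=3; free=4−3=1
SNF(R) diag = [2, 4, 4] → torsion [2, 4, 4]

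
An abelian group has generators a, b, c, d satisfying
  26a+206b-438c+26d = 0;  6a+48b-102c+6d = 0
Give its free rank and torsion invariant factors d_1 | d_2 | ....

rank_ℚ(R)=2; free=4−2=2
SNF(R) diag = [2, 6] → torsion [2, 6]

Answer: M ≅ ℤ^2 ⊕ ℤ/2 ⊕ ℤ/6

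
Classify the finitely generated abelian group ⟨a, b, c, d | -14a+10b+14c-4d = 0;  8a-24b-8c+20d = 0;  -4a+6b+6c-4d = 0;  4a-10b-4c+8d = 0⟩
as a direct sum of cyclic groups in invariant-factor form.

Answer: M ≅ ℤ/2 ⊕ ℤ/2 ⊕ ℤ/2 ⊕ ℤ/4

Derivation:
rank_ℚ(R)=4; free=4−4=0
SNF(R) diag = [2, 2, 2, 4] → torsion [2, 2, 2, 4]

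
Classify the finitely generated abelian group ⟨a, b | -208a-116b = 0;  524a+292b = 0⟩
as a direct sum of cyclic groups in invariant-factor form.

Answer: M ≅ ℤ/4 ⊕ ℤ/12

Derivation:
rank_ℚ(R)=2; free=2−2=0
SNF(R) diag = [4, 12] → torsion [4, 12]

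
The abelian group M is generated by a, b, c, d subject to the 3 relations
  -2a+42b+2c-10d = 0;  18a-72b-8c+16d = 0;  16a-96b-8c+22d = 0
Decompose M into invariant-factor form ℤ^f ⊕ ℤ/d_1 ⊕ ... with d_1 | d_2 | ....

Answer: M ≅ ℤ^1 ⊕ ℤ/2 ⊕ ℤ/2 ⊕ ℤ/6

Derivation:
rank_ℚ(R)=3; free=4−3=1
SNF(R) diag = [2, 2, 6] → torsion [2, 2, 6]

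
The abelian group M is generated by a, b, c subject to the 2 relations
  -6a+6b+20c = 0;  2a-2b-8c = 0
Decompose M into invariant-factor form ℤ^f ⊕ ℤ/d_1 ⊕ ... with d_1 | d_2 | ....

rank_ℚ(R)=2; free=3−2=1
SNF(R) diag = [2, 4] → torsion [2, 4]

Answer: M ≅ ℤ^1 ⊕ ℤ/2 ⊕ ℤ/4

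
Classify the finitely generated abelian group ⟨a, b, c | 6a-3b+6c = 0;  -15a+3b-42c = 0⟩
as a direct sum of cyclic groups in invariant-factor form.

rank_ℚ(R)=2; free=3−2=1
SNF(R) diag = [3, 9] → torsion [3, 9]

Answer: M ≅ ℤ^1 ⊕ ℤ/3 ⊕ ℤ/9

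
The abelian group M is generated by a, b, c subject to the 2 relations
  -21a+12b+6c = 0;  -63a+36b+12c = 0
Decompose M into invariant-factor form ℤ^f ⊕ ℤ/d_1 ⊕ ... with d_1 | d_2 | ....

rank_ℚ(R)=2; free=3−2=1
SNF(R) diag = [3, 6] → torsion [3, 6]

Answer: M ≅ ℤ^1 ⊕ ℤ/3 ⊕ ℤ/6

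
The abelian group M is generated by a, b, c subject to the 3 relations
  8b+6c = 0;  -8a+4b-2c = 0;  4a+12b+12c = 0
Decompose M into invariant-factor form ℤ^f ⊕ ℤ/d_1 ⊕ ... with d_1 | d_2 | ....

Answer: M ≅ ℤ/2 ⊕ ℤ/4 ⊕ ℤ/4

Derivation:
rank_ℚ(R)=3; free=3−3=0
SNF(R) diag = [2, 4, 4] → torsion [2, 4, 4]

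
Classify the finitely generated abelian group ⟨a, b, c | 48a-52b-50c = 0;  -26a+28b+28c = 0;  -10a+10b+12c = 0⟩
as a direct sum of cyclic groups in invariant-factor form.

rank_ℚ(R)=3; free=3−3=0
SNF(R) diag = [2, 2, 6] → torsion [2, 2, 6]

Answer: M ≅ ℤ/2 ⊕ ℤ/2 ⊕ ℤ/6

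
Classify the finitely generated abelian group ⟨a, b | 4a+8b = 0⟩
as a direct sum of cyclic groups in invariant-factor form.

Answer: M ≅ ℤ^1 ⊕ ℤ/4

Derivation:
rank_ℚ(R)=1; free=2−1=1
SNF(R) diag = [4] → torsion [4]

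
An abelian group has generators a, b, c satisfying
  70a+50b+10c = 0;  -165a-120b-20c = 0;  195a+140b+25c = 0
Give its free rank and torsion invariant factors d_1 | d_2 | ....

rank_ℚ(R)=3; free=3−3=0
SNF(R) diag = [5, 5, 10] → torsion [5, 5, 10]

Answer: M ≅ ℤ/5 ⊕ ℤ/5 ⊕ ℤ/10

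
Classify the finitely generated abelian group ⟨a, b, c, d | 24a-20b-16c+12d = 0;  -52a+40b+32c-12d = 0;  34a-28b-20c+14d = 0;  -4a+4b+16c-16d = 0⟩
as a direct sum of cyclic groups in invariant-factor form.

Answer: M ≅ ℤ/2 ⊕ ℤ/4 ⊕ ℤ/8 ⊕ ℤ/8

Derivation:
rank_ℚ(R)=4; free=4−4=0
SNF(R) diag = [2, 4, 8, 8] → torsion [2, 4, 8, 8]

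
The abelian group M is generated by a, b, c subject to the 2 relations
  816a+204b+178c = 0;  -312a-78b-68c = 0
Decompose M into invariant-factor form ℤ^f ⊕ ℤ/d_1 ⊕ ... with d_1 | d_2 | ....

rank_ℚ(R)=2; free=3−2=1
SNF(R) diag = [2, 6] → torsion [2, 6]

Answer: M ≅ ℤ^1 ⊕ ℤ/2 ⊕ ℤ/6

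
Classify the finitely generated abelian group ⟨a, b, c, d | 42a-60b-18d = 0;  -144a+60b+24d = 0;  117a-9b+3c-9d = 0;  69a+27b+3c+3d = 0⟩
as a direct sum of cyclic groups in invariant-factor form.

Answer: M ≅ ℤ/3 ⊕ ℤ/6 ⊕ ℤ/12 ⊕ ℤ/12

Derivation:
rank_ℚ(R)=4; free=4−4=0
SNF(R) diag = [3, 6, 12, 12] → torsion [3, 6, 12, 12]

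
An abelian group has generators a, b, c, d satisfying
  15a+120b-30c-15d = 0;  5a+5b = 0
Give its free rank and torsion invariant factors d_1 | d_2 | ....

rank_ℚ(R)=2; free=4−2=2
SNF(R) diag = [5, 15] → torsion [5, 15]

Answer: M ≅ ℤ^2 ⊕ ℤ/5 ⊕ ℤ/15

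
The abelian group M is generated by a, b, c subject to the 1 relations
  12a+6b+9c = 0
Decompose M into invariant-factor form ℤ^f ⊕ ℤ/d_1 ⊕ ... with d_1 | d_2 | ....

rank_ℚ(R)=1; free=3−1=2
SNF(R) diag = [3] → torsion [3]

Answer: M ≅ ℤ^2 ⊕ ℤ/3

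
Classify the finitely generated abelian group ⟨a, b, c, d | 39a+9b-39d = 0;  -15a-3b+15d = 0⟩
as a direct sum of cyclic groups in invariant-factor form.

rank_ℚ(R)=2; free=4−2=2
SNF(R) diag = [3, 6] → torsion [3, 6]

Answer: M ≅ ℤ^2 ⊕ ℤ/3 ⊕ ℤ/6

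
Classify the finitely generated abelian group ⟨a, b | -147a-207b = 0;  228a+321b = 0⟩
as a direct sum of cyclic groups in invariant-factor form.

Answer: M ≅ ℤ/3 ⊕ ℤ/3

Derivation:
rank_ℚ(R)=2; free=2−2=0
SNF(R) diag = [3, 3] → torsion [3, 3]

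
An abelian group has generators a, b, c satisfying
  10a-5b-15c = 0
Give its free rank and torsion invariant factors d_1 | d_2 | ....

rank_ℚ(R)=1; free=3−1=2
SNF(R) diag = [5] → torsion [5]

Answer: M ≅ ℤ^2 ⊕ ℤ/5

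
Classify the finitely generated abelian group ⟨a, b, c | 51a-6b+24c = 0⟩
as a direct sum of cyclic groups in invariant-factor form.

Answer: M ≅ ℤ^2 ⊕ ℤ/3

Derivation:
rank_ℚ(R)=1; free=3−1=2
SNF(R) diag = [3] → torsion [3]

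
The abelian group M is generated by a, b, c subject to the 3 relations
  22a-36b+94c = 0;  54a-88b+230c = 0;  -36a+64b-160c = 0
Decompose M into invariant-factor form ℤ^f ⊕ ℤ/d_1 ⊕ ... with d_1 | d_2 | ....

Answer: M ≅ ℤ/2 ⊕ ℤ/4 ⊕ ℤ/4

Derivation:
rank_ℚ(R)=3; free=3−3=0
SNF(R) diag = [2, 4, 4] → torsion [2, 4, 4]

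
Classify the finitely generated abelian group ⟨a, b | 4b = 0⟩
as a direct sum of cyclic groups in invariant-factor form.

rank_ℚ(R)=1; free=2−1=1
SNF(R) diag = [4] → torsion [4]

Answer: M ≅ ℤ^1 ⊕ ℤ/4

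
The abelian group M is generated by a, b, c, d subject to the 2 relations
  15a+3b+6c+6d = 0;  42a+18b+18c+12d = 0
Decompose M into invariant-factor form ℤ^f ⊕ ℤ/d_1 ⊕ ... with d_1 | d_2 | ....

rank_ℚ(R)=2; free=4−2=2
SNF(R) diag = [3, 6] → torsion [3, 6]

Answer: M ≅ ℤ^2 ⊕ ℤ/3 ⊕ ℤ/6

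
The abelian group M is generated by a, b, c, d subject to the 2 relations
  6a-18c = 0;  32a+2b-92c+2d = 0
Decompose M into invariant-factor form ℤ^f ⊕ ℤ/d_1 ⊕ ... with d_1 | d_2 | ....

Answer: M ≅ ℤ^2 ⊕ ℤ/2 ⊕ ℤ/6

Derivation:
rank_ℚ(R)=2; free=4−2=2
SNF(R) diag = [2, 6] → torsion [2, 6]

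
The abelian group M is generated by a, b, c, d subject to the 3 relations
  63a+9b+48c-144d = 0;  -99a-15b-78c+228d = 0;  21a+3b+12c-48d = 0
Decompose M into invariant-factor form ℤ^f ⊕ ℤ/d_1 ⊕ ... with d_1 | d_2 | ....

Answer: M ≅ ℤ^1 ⊕ ℤ/3 ⊕ ℤ/6 ⊕ ℤ/12

Derivation:
rank_ℚ(R)=3; free=4−3=1
SNF(R) diag = [3, 6, 12] → torsion [3, 6, 12]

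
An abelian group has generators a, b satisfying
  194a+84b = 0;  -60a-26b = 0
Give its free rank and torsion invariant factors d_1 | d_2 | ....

Answer: M ≅ ℤ/2 ⊕ ℤ/2

Derivation:
rank_ℚ(R)=2; free=2−2=0
SNF(R) diag = [2, 2] → torsion [2, 2]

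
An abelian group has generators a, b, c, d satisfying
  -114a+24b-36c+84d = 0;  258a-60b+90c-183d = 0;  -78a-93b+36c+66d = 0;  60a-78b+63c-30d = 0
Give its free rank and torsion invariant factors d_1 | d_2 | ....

rank_ℚ(R)=4; free=4−4=0
SNF(R) diag = [3, 9, 27, 54] → torsion [3, 9, 27, 54]

Answer: M ≅ ℤ/3 ⊕ ℤ/9 ⊕ ℤ/27 ⊕ ℤ/54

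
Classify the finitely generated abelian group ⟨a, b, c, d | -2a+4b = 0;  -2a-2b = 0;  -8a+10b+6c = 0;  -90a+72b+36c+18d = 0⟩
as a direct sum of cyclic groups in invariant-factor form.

Answer: M ≅ ℤ/2 ⊕ ℤ/6 ⊕ ℤ/6 ⊕ ℤ/18

Derivation:
rank_ℚ(R)=4; free=4−4=0
SNF(R) diag = [2, 6, 6, 18] → torsion [2, 6, 6, 18]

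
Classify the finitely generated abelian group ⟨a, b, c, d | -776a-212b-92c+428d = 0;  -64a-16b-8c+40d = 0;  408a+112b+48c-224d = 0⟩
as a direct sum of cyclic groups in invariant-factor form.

Answer: M ≅ ℤ^1 ⊕ ℤ/4 ⊕ ℤ/8 ⊕ ℤ/8

Derivation:
rank_ℚ(R)=3; free=4−3=1
SNF(R) diag = [4, 8, 8] → torsion [4, 8, 8]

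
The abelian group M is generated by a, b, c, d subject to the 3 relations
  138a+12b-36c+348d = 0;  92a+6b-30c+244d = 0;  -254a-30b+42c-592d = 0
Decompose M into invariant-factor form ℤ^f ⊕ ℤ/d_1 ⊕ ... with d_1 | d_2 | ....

Answer: M ≅ ℤ^1 ⊕ ℤ/2 ⊕ ℤ/6 ⊕ ℤ/12

Derivation:
rank_ℚ(R)=3; free=4−3=1
SNF(R) diag = [2, 6, 12] → torsion [2, 6, 12]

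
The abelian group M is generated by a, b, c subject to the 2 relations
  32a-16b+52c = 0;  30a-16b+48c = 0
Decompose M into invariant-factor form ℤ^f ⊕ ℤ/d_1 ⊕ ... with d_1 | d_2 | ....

Answer: M ≅ ℤ^1 ⊕ ℤ/2 ⊕ ℤ/4

Derivation:
rank_ℚ(R)=2; free=3−2=1
SNF(R) diag = [2, 4] → torsion [2, 4]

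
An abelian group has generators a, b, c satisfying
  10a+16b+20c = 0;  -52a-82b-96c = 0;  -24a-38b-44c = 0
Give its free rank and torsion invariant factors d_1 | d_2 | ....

rank_ℚ(R)=3; free=3−3=0
SNF(R) diag = [2, 2, 4] → torsion [2, 2, 4]

Answer: M ≅ ℤ/2 ⊕ ℤ/2 ⊕ ℤ/4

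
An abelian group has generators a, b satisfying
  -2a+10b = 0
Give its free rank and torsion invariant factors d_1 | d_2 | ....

Answer: M ≅ ℤ^1 ⊕ ℤ/2

Derivation:
rank_ℚ(R)=1; free=2−1=1
SNF(R) diag = [2] → torsion [2]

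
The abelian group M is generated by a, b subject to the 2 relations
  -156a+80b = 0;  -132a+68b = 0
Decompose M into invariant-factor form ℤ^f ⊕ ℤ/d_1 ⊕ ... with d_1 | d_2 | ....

Answer: M ≅ ℤ/4 ⊕ ℤ/12

Derivation:
rank_ℚ(R)=2; free=2−2=0
SNF(R) diag = [4, 12] → torsion [4, 12]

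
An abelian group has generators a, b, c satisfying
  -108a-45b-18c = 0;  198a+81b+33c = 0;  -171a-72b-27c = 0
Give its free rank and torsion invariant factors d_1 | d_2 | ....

Answer: M ≅ ℤ/3 ⊕ ℤ/9 ⊕ ℤ/9

Derivation:
rank_ℚ(R)=3; free=3−3=0
SNF(R) diag = [3, 9, 9] → torsion [3, 9, 9]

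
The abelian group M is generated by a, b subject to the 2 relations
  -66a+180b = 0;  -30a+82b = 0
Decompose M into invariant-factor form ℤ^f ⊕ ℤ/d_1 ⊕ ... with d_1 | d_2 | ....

Answer: M ≅ ℤ/2 ⊕ ℤ/6

Derivation:
rank_ℚ(R)=2; free=2−2=0
SNF(R) diag = [2, 6] → torsion [2, 6]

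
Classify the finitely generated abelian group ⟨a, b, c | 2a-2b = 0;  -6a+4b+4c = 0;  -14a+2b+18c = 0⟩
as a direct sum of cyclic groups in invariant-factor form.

Answer: M ≅ ℤ/2 ⊕ ℤ/2 ⊕ ℤ/6

Derivation:
rank_ℚ(R)=3; free=3−3=0
SNF(R) diag = [2, 2, 6] → torsion [2, 2, 6]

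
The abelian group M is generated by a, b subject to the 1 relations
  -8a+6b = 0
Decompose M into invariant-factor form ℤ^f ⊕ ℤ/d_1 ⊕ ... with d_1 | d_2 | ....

rank_ℚ(R)=1; free=2−1=1
SNF(R) diag = [2] → torsion [2]

Answer: M ≅ ℤ^1 ⊕ ℤ/2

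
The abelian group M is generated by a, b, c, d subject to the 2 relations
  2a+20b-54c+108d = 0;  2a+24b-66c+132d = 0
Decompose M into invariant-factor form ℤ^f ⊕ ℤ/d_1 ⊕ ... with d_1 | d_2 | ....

Answer: M ≅ ℤ^2 ⊕ ℤ/2 ⊕ ℤ/4

Derivation:
rank_ℚ(R)=2; free=4−2=2
SNF(R) diag = [2, 4] → torsion [2, 4]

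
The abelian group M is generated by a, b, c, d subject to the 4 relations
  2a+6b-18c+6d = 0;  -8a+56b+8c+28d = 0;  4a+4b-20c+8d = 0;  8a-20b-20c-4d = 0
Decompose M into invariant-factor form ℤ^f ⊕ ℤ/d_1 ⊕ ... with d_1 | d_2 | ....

Answer: M ≅ ℤ/2 ⊕ ℤ/4 ⊕ ℤ/12 ⊕ ℤ/24

Derivation:
rank_ℚ(R)=4; free=4−4=0
SNF(R) diag = [2, 4, 12, 24] → torsion [2, 4, 12, 24]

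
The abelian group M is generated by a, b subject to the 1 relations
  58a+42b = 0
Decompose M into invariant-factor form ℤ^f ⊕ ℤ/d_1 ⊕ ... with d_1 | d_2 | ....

rank_ℚ(R)=1; free=2−1=1
SNF(R) diag = [2] → torsion [2]

Answer: M ≅ ℤ^1 ⊕ ℤ/2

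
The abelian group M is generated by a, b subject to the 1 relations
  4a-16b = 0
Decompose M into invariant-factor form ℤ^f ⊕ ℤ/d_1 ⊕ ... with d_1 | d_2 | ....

rank_ℚ(R)=1; free=2−1=1
SNF(R) diag = [4] → torsion [4]

Answer: M ≅ ℤ^1 ⊕ ℤ/4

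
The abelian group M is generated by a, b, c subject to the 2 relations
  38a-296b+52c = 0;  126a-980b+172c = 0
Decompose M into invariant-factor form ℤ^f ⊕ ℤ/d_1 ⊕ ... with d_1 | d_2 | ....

Answer: M ≅ ℤ^1 ⊕ ℤ/2 ⊕ ℤ/4

Derivation:
rank_ℚ(R)=2; free=3−2=1
SNF(R) diag = [2, 4] → torsion [2, 4]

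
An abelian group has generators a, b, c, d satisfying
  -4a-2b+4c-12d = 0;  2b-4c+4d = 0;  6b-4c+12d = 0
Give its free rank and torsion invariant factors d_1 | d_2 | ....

rank_ℚ(R)=3; free=4−3=1
SNF(R) diag = [2, 4, 8] → torsion [2, 4, 8]

Answer: M ≅ ℤ^1 ⊕ ℤ/2 ⊕ ℤ/4 ⊕ ℤ/8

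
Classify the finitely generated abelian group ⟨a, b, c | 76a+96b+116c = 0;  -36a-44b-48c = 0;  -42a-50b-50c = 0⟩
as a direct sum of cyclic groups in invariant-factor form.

Answer: M ≅ ℤ/2 ⊕ ℤ/4 ⊕ ℤ/4

Derivation:
rank_ℚ(R)=3; free=3−3=0
SNF(R) diag = [2, 4, 4] → torsion [2, 4, 4]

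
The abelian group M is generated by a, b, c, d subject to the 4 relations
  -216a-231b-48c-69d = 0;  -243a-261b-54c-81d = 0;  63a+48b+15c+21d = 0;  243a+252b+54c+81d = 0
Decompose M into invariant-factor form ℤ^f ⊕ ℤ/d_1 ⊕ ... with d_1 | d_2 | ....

Answer: M ≅ ℤ/3 ⊕ ℤ/9 ⊕ ℤ/9 ⊕ ℤ/27

Derivation:
rank_ℚ(R)=4; free=4−4=0
SNF(R) diag = [3, 9, 9, 27] → torsion [3, 9, 9, 27]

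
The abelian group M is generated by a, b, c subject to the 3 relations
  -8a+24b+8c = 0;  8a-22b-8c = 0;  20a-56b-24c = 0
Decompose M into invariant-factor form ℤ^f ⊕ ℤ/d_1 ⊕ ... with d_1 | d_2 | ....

rank_ℚ(R)=3; free=3−3=0
SNF(R) diag = [2, 4, 8] → torsion [2, 4, 8]

Answer: M ≅ ℤ/2 ⊕ ℤ/4 ⊕ ℤ/8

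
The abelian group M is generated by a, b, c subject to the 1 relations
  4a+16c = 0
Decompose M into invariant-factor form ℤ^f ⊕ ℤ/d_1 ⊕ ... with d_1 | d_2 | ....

rank_ℚ(R)=1; free=3−1=2
SNF(R) diag = [4] → torsion [4]

Answer: M ≅ ℤ^2 ⊕ ℤ/4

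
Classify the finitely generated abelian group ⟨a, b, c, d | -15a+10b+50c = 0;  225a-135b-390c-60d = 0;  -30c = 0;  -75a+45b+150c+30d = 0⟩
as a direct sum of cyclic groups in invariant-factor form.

rank_ℚ(R)=4; free=4−4=0
SNF(R) diag = [5, 15, 30, 30] → torsion [5, 15, 30, 30]

Answer: M ≅ ℤ/5 ⊕ ℤ/15 ⊕ ℤ/30 ⊕ ℤ/30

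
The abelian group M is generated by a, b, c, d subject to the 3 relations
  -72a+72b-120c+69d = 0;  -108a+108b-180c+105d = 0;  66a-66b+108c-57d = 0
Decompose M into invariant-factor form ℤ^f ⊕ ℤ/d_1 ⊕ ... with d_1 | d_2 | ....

Answer: M ≅ ℤ^1 ⊕ ℤ/3 ⊕ ℤ/6 ⊕ ℤ/12

Derivation:
rank_ℚ(R)=3; free=4−3=1
SNF(R) diag = [3, 6, 12] → torsion [3, 6, 12]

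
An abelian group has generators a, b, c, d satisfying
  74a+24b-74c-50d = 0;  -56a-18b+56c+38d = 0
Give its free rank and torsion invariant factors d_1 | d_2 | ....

rank_ℚ(R)=2; free=4−2=2
SNF(R) diag = [2, 6] → torsion [2, 6]

Answer: M ≅ ℤ^2 ⊕ ℤ/2 ⊕ ℤ/6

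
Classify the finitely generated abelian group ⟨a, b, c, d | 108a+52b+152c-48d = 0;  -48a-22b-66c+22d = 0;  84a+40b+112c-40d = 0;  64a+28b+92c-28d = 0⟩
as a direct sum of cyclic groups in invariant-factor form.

rank_ℚ(R)=4; free=4−4=0
SNF(R) diag = [2, 4, 4, 8] → torsion [2, 4, 4, 8]

Answer: M ≅ ℤ/2 ⊕ ℤ/4 ⊕ ℤ/4 ⊕ ℤ/8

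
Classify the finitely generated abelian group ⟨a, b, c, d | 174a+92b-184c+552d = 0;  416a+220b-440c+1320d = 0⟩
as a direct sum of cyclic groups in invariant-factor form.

rank_ℚ(R)=2; free=4−2=2
SNF(R) diag = [2, 4] → torsion [2, 4]

Answer: M ≅ ℤ^2 ⊕ ℤ/2 ⊕ ℤ/4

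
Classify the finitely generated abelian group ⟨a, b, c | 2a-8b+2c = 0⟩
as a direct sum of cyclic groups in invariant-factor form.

Answer: M ≅ ℤ^2 ⊕ ℤ/2

Derivation:
rank_ℚ(R)=1; free=3−1=2
SNF(R) diag = [2] → torsion [2]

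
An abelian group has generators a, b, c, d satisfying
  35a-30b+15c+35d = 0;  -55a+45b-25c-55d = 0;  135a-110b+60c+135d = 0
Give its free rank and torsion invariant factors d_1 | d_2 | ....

rank_ℚ(R)=3; free=4−3=1
SNF(R) diag = [5, 5, 5] → torsion [5, 5, 5]

Answer: M ≅ ℤ^1 ⊕ ℤ/5 ⊕ ℤ/5 ⊕ ℤ/5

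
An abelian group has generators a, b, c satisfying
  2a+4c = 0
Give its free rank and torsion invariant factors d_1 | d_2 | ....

rank_ℚ(R)=1; free=3−1=2
SNF(R) diag = [2] → torsion [2]

Answer: M ≅ ℤ^2 ⊕ ℤ/2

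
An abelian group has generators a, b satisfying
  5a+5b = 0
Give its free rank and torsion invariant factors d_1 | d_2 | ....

rank_ℚ(R)=1; free=2−1=1
SNF(R) diag = [5] → torsion [5]

Answer: M ≅ ℤ^1 ⊕ ℤ/5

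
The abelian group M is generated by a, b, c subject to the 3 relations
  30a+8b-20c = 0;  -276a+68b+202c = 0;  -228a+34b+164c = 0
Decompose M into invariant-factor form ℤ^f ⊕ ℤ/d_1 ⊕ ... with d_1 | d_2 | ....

Answer: M ≅ ℤ/2 ⊕ ℤ/6 ⊕ ℤ/18

Derivation:
rank_ℚ(R)=3; free=3−3=0
SNF(R) diag = [2, 6, 18] → torsion [2, 6, 18]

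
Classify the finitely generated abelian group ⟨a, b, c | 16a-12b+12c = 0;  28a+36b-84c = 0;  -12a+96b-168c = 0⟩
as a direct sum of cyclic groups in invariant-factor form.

rank_ℚ(R)=3; free=3−3=0
SNF(R) diag = [4, 12, 24] → torsion [4, 12, 24]

Answer: M ≅ ℤ/4 ⊕ ℤ/12 ⊕ ℤ/24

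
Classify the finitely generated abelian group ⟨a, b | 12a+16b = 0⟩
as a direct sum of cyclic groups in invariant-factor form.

rank_ℚ(R)=1; free=2−1=1
SNF(R) diag = [4] → torsion [4]

Answer: M ≅ ℤ^1 ⊕ ℤ/4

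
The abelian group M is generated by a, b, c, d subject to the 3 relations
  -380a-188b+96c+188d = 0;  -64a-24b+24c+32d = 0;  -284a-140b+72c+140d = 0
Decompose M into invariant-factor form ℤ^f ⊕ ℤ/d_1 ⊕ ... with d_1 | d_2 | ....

rank_ℚ(R)=3; free=4−3=1
SNF(R) diag = [4, 8, 24] → torsion [4, 8, 24]

Answer: M ≅ ℤ^1 ⊕ ℤ/4 ⊕ ℤ/8 ⊕ ℤ/24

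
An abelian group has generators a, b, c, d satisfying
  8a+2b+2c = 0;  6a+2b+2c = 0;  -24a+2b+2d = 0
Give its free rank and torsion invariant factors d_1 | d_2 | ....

rank_ℚ(R)=3; free=4−3=1
SNF(R) diag = [2, 2, 2] → torsion [2, 2, 2]

Answer: M ≅ ℤ^1 ⊕ ℤ/2 ⊕ ℤ/2 ⊕ ℤ/2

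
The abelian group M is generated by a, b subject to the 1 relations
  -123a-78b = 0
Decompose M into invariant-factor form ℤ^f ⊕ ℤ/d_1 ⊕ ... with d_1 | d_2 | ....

Answer: M ≅ ℤ^1 ⊕ ℤ/3

Derivation:
rank_ℚ(R)=1; free=2−1=1
SNF(R) diag = [3] → torsion [3]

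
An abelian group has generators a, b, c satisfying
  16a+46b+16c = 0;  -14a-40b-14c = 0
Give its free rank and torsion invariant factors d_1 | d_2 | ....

Answer: M ≅ ℤ^1 ⊕ ℤ/2 ⊕ ℤ/2

Derivation:
rank_ℚ(R)=2; free=3−2=1
SNF(R) diag = [2, 2] → torsion [2, 2]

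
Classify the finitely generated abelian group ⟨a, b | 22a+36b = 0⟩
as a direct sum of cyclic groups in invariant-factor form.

Answer: M ≅ ℤ^1 ⊕ ℤ/2

Derivation:
rank_ℚ(R)=1; free=2−1=1
SNF(R) diag = [2] → torsion [2]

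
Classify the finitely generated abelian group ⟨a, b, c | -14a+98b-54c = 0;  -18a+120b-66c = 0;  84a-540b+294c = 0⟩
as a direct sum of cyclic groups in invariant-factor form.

Answer: M ≅ ℤ/2 ⊕ ℤ/6 ⊕ ℤ/18

Derivation:
rank_ℚ(R)=3; free=3−3=0
SNF(R) diag = [2, 6, 18] → torsion [2, 6, 18]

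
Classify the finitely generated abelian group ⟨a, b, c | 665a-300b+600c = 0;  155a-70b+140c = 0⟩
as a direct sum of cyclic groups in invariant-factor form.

Answer: M ≅ ℤ^1 ⊕ ℤ/5 ⊕ ℤ/10

Derivation:
rank_ℚ(R)=2; free=3−2=1
SNF(R) diag = [5, 10] → torsion [5, 10]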